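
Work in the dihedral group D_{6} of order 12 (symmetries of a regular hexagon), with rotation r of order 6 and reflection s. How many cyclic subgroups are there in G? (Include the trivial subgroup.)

10

Each element a generates a cyclic subgroup ⟨a⟩; distinct elements may generate the same one (a cyclic group of order d has φ(d) generators).
Cyclic subgroups by order — order 1: 1; order 2: 7; order 3: 1; order 6: 1.
Total: 10.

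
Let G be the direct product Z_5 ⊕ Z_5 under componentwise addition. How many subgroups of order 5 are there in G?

6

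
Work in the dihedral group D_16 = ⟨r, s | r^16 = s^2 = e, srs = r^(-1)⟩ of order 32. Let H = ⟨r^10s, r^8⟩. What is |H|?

|⟨r^10s⟩| = 2 and |⟨r^8⟩| = 2, so |H| is a multiple of lcm(2, 2) = 2 and divides |G| = 32.
Closing under the operation: H = {e, r^8, r^2s, r^10s}, so |H| = 4.

4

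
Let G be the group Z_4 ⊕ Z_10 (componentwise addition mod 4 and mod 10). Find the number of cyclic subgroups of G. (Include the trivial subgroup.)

Group the elements of G by the cyclic subgroup they generate; each cyclic subgroup of order d accounts for φ(d) elements.
Cyclic subgroups by order — order 1: 1; order 2: 3; order 4: 2; order 5: 1; order 10: 3; order 20: 2.
Total: 12.

12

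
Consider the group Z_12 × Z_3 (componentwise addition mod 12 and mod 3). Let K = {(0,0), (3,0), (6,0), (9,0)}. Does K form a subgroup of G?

|K| = 4 divides |G| = 36, consistent with Lagrange.
K contains the identity, every element's inverse is in K, and K is closed under +: it is a subgroup.
In fact K = ⟨(9,0)⟩.

Yes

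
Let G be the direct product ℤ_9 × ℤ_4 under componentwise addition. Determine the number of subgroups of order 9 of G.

1

|G| = 36 and 9 | 36, so subgroups of order 9 are possible by Lagrange.
The subgroups of order 9 are: {(0,0), (1,0), (2,0), (3,0), (4,0), (5,0), (6,0), (7,0), (8,0)}.
So G has 1 subgroup of order 9.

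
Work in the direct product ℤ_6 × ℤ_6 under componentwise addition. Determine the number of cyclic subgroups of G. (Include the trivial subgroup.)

20

Each element a generates a cyclic subgroup ⟨a⟩; distinct elements may generate the same one (a cyclic group of order d has φ(d) generators).
Cyclic subgroups by order — order 1: 1; order 2: 3; order 3: 4; order 6: 12.
Total: 20.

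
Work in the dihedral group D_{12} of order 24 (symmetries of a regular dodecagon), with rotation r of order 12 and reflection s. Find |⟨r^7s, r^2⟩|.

|⟨r^7s⟩| = 2 and |⟨r^2⟩| = 6, so |H| is a multiple of lcm(2, 6) = 6 and divides |G| = 24.
Closing under the operation: H = {e, r^2, r^4, r^6, r^8, r^10, rs, r^3s, r^5s, r^7s, r^9s, r^11s}, so |H| = 12.

12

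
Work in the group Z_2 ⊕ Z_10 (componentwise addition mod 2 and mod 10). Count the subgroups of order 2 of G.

3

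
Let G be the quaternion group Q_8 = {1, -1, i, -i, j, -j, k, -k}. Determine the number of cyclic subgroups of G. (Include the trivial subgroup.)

Each element a generates a cyclic subgroup ⟨a⟩; distinct elements may generate the same one (a cyclic group of order d has φ(d) generators).
Cyclic subgroups by order — order 1: 1; order 2: 1; order 4: 3.
Total: 5.

5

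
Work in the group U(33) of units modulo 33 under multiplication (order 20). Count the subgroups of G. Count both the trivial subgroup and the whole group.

10

|G| = 20, so by Lagrange every subgroup order divides 20. Divisors: 1, 2, 4, 5, 10, 20.
Subgroups by order — order 1: 1; order 2: 3; order 4: 1; order 5: 1; order 10: 3; order 20: 1.
Total: 1 + 3 + 1 + 1 + 3 + 1 = 10.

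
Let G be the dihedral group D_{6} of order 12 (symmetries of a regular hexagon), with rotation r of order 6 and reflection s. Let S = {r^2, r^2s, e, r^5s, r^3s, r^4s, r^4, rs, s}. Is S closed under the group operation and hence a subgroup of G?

No

|S| = 9 does not divide |G| = 12, so by Lagrange S is not a subgroup.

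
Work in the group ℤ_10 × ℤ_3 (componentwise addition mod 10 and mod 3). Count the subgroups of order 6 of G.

1

|G| = 30 and 6 | 30, so subgroups of order 6 are possible by Lagrange.
The subgroups of order 6 are: {(0,0), (0,1), (0,2), (5,0), (5,1), (5,2)}.
So G has 1 subgroup of order 6.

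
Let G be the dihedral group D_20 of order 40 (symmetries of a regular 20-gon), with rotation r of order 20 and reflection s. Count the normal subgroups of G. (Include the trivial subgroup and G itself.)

G has 48 subgroups. Checking conjugation-invariance by order — order 1: 1/1 normal; order 2: 1/21 normal; order 4: 1/11 normal; order 5: 1/1 normal; order 8: 0/5 normal; order 10: 1/5 normal; order 20: 3/3 normal; order 40: 1/1 normal.
Total normal subgroups: 9.

9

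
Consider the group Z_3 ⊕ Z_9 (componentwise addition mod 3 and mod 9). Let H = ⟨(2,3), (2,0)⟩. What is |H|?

|⟨(2,3)⟩| = 3 and |⟨(2,0)⟩| = 3, so |H| is a multiple of lcm(3, 3) = 3 and divides |G| = 27.
Closing under the operation: H = {(0,0), (0,3), (0,6), (1,0), (1,3), (1,6), (2,0), (2,3), (2,6)}, so |H| = 9.

9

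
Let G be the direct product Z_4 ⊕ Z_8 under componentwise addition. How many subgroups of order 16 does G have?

|G| = 32 and 16 | 32, so subgroups of order 16 are possible by Lagrange.
The subgroups of order 16 are: {(0,0), (0,1), (0,2), (0,3), (0,4), (0,5), (0,6), (0,7), (2,0), (2,1), (2,2), (2,3), (2,4), (2,5), (2,6), (2,7)}; {(0,0), (0,2), (0,4), (0,6), (1,0), (1,2), (1,4), (1,6), (2,0), (2,2), (2,4), (2,6), (3,0), (3,2), (3,4), (3,6)}; {(0,0), (0,2), (0,4), (0,6), (1,1), (1,3), (1,5), (1,7), (2,0), (2,2), (2,4), (2,6), (3,1), (3,3), (3,5), (3,7)}.
So G has 3 subgroups of order 16.

3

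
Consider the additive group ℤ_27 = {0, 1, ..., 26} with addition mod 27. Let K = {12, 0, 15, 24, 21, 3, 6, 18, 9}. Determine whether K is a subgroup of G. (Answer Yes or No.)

Yes

|K| = 9 divides |G| = 27, consistent with Lagrange.
K contains the identity, every element's inverse is in K, and K is closed under +: it is a subgroup.
In fact K = ⟨3⟩.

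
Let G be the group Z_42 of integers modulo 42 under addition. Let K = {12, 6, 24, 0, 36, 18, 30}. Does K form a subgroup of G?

|K| = 7 divides |G| = 42, consistent with Lagrange.
K contains the identity, every element's inverse is in K, and K is closed under +: it is a subgroup.
In fact K = ⟨18⟩.

Yes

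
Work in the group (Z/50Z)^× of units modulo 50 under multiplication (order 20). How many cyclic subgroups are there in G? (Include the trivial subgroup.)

6

A cyclic subgroup of order d is generated by each of its φ(d) elements of order d, so the cyclic subgroups of order d number (#elements of order d)/φ(d).
Cyclic subgroups by order — order 1: 1; order 2: 1; order 4: 1; order 5: 1; order 10: 1; order 20: 1.
Total: 6.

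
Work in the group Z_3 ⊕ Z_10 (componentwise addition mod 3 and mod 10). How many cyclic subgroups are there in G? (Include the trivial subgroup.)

8

A cyclic subgroup of order d is generated by each of its φ(d) elements of order d, so the cyclic subgroups of order d number (#elements of order d)/φ(d).
Cyclic subgroups by order — order 1: 1; order 2: 1; order 3: 1; order 5: 1; order 6: 1; order 10: 1; order 15: 1; order 30: 1.
Total: 8.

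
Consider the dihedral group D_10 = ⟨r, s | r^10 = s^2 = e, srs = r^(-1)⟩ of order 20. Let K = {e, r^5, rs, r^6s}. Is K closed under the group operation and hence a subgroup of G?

|K| = 4 divides |G| = 20, consistent with Lagrange.
K contains the identity, every element's inverse is in K, and K is closed under ·: it is a subgroup.

Yes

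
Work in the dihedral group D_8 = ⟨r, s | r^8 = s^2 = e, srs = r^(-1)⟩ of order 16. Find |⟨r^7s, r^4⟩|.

4

|⟨r^7s⟩| = 2 and |⟨r^4⟩| = 2, so |H| is a multiple of lcm(2, 2) = 2 and divides |G| = 16.
Closing under the operation: H = {e, r^4, r^3s, r^7s}, so |H| = 4.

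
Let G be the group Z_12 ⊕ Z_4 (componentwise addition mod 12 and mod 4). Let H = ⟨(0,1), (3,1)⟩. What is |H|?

16

|⟨(0,1)⟩| = 4 and |⟨(3,1)⟩| = 4, so |H| is a multiple of lcm(4, 4) = 4 and divides |G| = 48.
Closing under the operation: H = {(0,0), (0,1), (0,2), (0,3), (3,0), (3,1), (3,2), (3,3), (6,0), (6,1), (6,2), (6,3), (9,0), (9,1), (9,2), (9,3)}, so |H| = 16.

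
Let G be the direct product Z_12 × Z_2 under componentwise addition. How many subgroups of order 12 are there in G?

|G| = 24 and 12 | 24, so subgroups of order 12 are possible by Lagrange.
The subgroups of order 12 are: {(0,0), (0,1), (2,0), (2,1), (4,0), (4,1), (6,0), (6,1), (8,0), (8,1), (10,0), (10,1)}; {(0,0), (1,0), (2,0), (3,0), (4,0), (5,0), (6,0), (7,0), (8,0), (9,0), (10,0), (11,0)}; {(0,0), (1,1), (2,0), (3,1), (4,0), (5,1), (6,0), (7,1), (8,0), (9,1), (10,0), (11,1)}.
So G has 3 subgroups of order 12.

3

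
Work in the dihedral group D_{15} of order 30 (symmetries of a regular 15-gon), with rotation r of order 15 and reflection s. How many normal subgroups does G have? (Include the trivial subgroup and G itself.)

G has 28 subgroups. Checking conjugation-invariance by order — order 1: 1/1 normal; order 2: 0/15 normal; order 3: 1/1 normal; order 5: 1/1 normal; order 6: 0/5 normal; order 10: 0/3 normal; order 15: 1/1 normal; order 30: 1/1 normal.
Total normal subgroups: 5.

5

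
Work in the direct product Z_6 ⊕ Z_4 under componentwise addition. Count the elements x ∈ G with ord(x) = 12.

8

An element (a,b) has order lcm(ord(a), ord(b)); count pairs with lcm equal to 12.
Enumerating gives 8 such elements.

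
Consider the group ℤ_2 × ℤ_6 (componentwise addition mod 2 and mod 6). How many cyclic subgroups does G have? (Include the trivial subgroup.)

Each element a generates a cyclic subgroup ⟨a⟩; distinct elements may generate the same one (a cyclic group of order d has φ(d) generators).
Cyclic subgroups by order — order 1: 1; order 2: 3; order 3: 1; order 6: 3.
Total: 8.

8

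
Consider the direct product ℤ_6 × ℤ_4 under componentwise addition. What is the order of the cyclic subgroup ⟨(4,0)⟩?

3

The order of (4,0) in Z_6 × Z_4 is lcm(ord(4) in Z_6, ord(0) in Z_4).
ord(4) = 3 and ord(0) = 1, so |⟨(4,0)⟩| = lcm(3, 1) = 3.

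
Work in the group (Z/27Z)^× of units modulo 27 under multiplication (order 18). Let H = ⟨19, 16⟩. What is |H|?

9

|⟨19⟩| = 3 and |⟨16⟩| = 9, so |H| is a multiple of lcm(3, 9) = 9 and divides |G| = 18.
Closing under the operation: H = {1, 4, 7, 10, 13, 16, 19, 22, 25}, so |H| = 9.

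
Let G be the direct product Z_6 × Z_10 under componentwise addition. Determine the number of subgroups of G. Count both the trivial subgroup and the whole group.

|G| = 60, so by Lagrange every subgroup order divides 60. Divisors: 1, 2, 3, 4, 5, 6, 10, 12, 15, 20, 30, 60.
Subgroups by order — order 1: 1; order 2: 3; order 3: 1; order 4: 1; order 5: 1; order 6: 3; order 10: 3; order 12: 1; order 15: 1; order 20: 1; order 30: 3; order 60: 1.
Total: 1 + 3 + 1 + 1 + 1 + 3 + 3 + 1 + 1 + 1 + 3 + 1 = 20.

20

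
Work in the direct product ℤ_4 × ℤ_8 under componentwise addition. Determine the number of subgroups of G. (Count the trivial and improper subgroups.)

22

|G| = 32, so by Lagrange every subgroup order divides 32. Divisors: 1, 2, 4, 8, 16, 32.
Subgroups by order — order 1: 1; order 2: 3; order 4: 7; order 8: 7; order 16: 3; order 32: 1.
Total: 1 + 3 + 7 + 7 + 3 + 1 = 22.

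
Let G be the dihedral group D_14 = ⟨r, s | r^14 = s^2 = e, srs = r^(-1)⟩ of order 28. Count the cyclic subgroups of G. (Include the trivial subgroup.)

18

A cyclic subgroup of order d is generated by each of its φ(d) elements of order d, so the cyclic subgroups of order d number (#elements of order d)/φ(d).
Cyclic subgroups by order — order 1: 1; order 2: 15; order 7: 1; order 14: 1.
Total: 18.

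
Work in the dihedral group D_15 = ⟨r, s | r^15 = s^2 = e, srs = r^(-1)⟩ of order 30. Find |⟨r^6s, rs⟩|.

6

|⟨r^6s⟩| = 2 and |⟨rs⟩| = 2, so |H| is a multiple of lcm(2, 2) = 2 and divides |G| = 30.
Closing under the operation: H = {e, r^5, r^10, rs, r^6s, r^11s}, so |H| = 6.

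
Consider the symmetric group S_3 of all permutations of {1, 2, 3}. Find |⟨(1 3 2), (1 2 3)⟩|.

|⟨(1 3 2)⟩| = 3 and |⟨(1 2 3)⟩| = 3, so |H| is a multiple of lcm(3, 3) = 3 and divides |G| = 6.
Closing under the operation: H = {e, (1 2 3), (1 3 2)}, so |H| = 3.

3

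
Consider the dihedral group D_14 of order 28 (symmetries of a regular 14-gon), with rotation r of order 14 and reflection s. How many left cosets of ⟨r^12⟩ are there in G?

|⟨r^12⟩| = 7 and |G| = 28.
By Lagrange, [G : H] = |G|/|H| = 28/7 = 4.

4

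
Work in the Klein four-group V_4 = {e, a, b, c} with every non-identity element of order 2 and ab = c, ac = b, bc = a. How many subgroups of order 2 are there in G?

|G| = 4 and 2 | 4, so subgroups of order 2 are possible by Lagrange.
The subgroups of order 2 are: {e, a}; {e, b}; {e, c}.
So G has 3 subgroups of order 2.

3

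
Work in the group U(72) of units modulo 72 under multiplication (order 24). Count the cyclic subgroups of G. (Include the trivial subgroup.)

Each element a generates a cyclic subgroup ⟨a⟩; distinct elements may generate the same one (a cyclic group of order d has φ(d) generators).
Cyclic subgroups by order — order 1: 1; order 2: 7; order 3: 1; order 6: 7.
Total: 16.

16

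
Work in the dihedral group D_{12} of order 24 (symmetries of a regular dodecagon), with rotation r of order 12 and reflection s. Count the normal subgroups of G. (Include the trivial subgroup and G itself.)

9

G has 34 subgroups. Checking conjugation-invariance by order — order 1: 1/1 normal; order 2: 1/13 normal; order 3: 1/1 normal; order 4: 1/7 normal; order 6: 1/5 normal; order 8: 0/3 normal; order 12: 3/3 normal; order 24: 1/1 normal.
Total normal subgroups: 9.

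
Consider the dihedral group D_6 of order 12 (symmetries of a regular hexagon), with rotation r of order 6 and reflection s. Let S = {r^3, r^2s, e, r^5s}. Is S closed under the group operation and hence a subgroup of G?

Yes

|S| = 4 divides |G| = 12, consistent with Lagrange.
S contains the identity, every element's inverse is in S, and S is closed under ·: it is a subgroup.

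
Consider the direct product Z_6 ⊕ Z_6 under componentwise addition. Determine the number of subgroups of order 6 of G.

|G| = 36 and 6 | 36, so subgroups of order 6 are possible by Lagrange.
The subgroups of order 6 are: {(0,0), (0,1), (0,2), (0,3), (0,4), (0,5)}; {(0,0), (0,2), (0,4), (3,0), (3,2), (3,4)}; {(0,0), (0,2), (0,4), (3,1), (3,3), (3,5)}; {(0,0), (0,3), (2,0), (2,3), (4,0), (4,3)}; … (12 in all).
So G has 12 subgroups of order 6.

12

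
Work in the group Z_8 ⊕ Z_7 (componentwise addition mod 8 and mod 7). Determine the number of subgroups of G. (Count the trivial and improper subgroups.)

8

|G| = 56, so by Lagrange every subgroup order divides 56. Divisors: 1, 2, 4, 7, 8, 14, 28, 56.
Subgroups by order — order 1: 1; order 2: 1; order 4: 1; order 7: 1; order 8: 1; order 14: 1; order 28: 1; order 56: 1.
Total: 1 + 1 + 1 + 1 + 1 + 1 + 1 + 1 = 8.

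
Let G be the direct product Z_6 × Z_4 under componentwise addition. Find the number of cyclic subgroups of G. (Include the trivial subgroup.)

A cyclic subgroup of order d is generated by each of its φ(d) elements of order d, so the cyclic subgroups of order d number (#elements of order d)/φ(d).
Cyclic subgroups by order — order 1: 1; order 2: 3; order 3: 1; order 4: 2; order 6: 3; order 12: 2.
Total: 12.

12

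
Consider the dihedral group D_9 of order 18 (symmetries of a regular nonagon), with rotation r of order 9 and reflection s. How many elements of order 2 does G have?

Enumerating element orders in G gives 9 elements of order 2.

9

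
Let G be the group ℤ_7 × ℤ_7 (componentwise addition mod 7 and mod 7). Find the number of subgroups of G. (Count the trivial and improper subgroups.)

10

|G| = 49, so by Lagrange every subgroup order divides 49. Divisors: 1, 7, 49.
Subgroups by order — order 1: 1; order 7: 8; order 49: 1.
Total: 1 + 8 + 1 = 10.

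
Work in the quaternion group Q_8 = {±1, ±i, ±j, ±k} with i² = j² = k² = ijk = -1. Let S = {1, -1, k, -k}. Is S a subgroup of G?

|S| = 4 divides |G| = 8, consistent with Lagrange.
S contains the identity, every element's inverse is in S, and S is closed under ·: it is a subgroup.
In fact S = ⟨-k⟩.

Yes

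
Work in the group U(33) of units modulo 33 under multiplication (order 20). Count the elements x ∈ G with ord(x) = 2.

3

The elements of order 2 are: 10, 23, 32.
That's 3.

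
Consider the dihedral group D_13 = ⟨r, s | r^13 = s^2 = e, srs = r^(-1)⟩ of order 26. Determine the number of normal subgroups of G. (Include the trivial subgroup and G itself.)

G has 16 subgroups. Checking conjugation-invariance by order — order 1: 1/1 normal; order 2: 0/13 normal; order 13: 1/1 normal; order 26: 1/1 normal.
Total normal subgroups: 3.

3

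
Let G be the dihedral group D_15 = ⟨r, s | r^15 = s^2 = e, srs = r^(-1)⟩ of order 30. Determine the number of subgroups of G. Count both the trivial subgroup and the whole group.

28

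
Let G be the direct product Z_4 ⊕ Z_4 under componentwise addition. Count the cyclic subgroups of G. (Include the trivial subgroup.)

10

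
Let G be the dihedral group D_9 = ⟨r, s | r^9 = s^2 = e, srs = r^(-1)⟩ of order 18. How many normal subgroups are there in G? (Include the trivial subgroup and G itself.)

G has 16 subgroups. Checking conjugation-invariance by order — order 1: 1/1 normal; order 2: 0/9 normal; order 3: 1/1 normal; order 6: 0/3 normal; order 9: 1/1 normal; order 18: 1/1 normal.
Total normal subgroups: 4.

4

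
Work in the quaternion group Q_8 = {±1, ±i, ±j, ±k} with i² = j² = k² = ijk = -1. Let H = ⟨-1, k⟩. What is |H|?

4

|⟨-1⟩| = 2 and |⟨k⟩| = 4, so |H| is a multiple of lcm(2, 4) = 4 and divides |G| = 8.
Closing under the operation: H = {1, -1, k, -k}, so |H| = 4.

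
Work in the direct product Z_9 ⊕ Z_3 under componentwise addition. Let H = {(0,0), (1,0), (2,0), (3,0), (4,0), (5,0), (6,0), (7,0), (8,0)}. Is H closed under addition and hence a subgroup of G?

Yes

|H| = 9 divides |G| = 27, consistent with Lagrange.
H contains the identity, every element's inverse is in H, and H is closed under +: it is a subgroup.
In fact H = ⟨(4,0)⟩.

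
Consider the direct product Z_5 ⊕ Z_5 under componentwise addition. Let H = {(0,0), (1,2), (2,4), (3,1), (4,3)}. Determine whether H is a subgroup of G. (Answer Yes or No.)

Yes

|H| = 5 divides |G| = 25, consistent with Lagrange.
H contains the identity, every element's inverse is in H, and H is closed under +: it is a subgroup.
In fact H = ⟨(4,3)⟩.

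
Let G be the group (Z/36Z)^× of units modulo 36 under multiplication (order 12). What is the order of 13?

Compute successive powers of 13 mod 36: 13, 25, 1; 13^3 ≡ 1 (mod 36).
So |⟨13⟩| = 3.

3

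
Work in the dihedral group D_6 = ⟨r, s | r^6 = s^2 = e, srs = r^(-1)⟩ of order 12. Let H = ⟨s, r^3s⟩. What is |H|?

|⟨s⟩| = 2 and |⟨r^3s⟩| = 2, so |H| is a multiple of lcm(2, 2) = 2 and divides |G| = 12.
Closing under the operation: H = {e, r^3, s, r^3s}, so |H| = 4.

4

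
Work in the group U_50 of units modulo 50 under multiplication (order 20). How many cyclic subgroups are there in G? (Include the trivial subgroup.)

A cyclic subgroup of order d is generated by each of its φ(d) elements of order d, so the cyclic subgroups of order d number (#elements of order d)/φ(d).
Cyclic subgroups by order — order 1: 1; order 2: 1; order 4: 1; order 5: 1; order 10: 1; order 20: 1.
Total: 6.

6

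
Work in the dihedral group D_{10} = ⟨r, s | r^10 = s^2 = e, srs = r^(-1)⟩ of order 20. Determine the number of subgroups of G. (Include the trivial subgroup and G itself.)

22

|G| = 20, so by Lagrange every subgroup order divides 20. Divisors: 1, 2, 4, 5, 10, 20.
Subgroups by order — order 1: 1; order 2: 11; order 4: 5; order 5: 1; order 10: 3; order 20: 1.
Total: 1 + 11 + 5 + 1 + 3 + 1 = 22.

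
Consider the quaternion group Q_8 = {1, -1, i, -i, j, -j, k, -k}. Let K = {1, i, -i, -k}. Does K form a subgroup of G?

-k ∈ K but its inverse k ∉ K, so K is not a subgroup.

No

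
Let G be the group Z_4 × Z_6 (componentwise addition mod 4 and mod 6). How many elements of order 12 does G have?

8

An element (a,b) has order lcm(ord(a), ord(b)); count pairs with lcm equal to 12.
Enumerating gives 8 such elements.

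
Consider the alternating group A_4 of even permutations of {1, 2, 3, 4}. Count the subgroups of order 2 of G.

|G| = 12 and 2 | 12, so subgroups of order 2 are possible by Lagrange.
The subgroups of order 2 are: {e, (1 2)(3 4)}; {e, (1 3)(2 4)}; {e, (1 4)(2 3)}.
So G has 3 subgroups of order 2.

3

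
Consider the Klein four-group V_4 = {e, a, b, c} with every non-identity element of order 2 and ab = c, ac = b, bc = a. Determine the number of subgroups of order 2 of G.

3

|G| = 4 and 2 | 4, so subgroups of order 2 are possible by Lagrange.
The subgroups of order 2 are: {e, a}; {e, b}; {e, c}.
So G has 3 subgroups of order 2.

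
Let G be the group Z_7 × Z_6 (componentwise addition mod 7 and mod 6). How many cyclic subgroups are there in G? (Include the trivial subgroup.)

8

Group the elements of G by the cyclic subgroup they generate; each cyclic subgroup of order d accounts for φ(d) elements.
Cyclic subgroups by order — order 1: 1; order 2: 1; order 3: 1; order 6: 1; order 7: 1; order 14: 1; order 21: 1; order 42: 1.
Total: 8.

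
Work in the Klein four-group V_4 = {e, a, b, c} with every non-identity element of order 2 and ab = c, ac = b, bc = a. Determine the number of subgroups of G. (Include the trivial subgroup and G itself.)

5

|G| = 4, so by Lagrange every subgroup order divides 4. Divisors: 1, 2, 4.
Subgroups by order — order 1: 1; order 2: 3; order 4: 1.
Total: 1 + 3 + 1 = 5.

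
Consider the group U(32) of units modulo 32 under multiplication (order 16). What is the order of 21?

Compute successive powers of 21 mod 32: 21, 25, 13, 17, 5, 9, 29, 1; 21^8 ≡ 1 (mod 32).
So |⟨21⟩| = 8.

8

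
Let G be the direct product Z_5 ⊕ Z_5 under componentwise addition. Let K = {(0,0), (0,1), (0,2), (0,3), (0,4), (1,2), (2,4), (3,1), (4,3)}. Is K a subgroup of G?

No

|K| = 9 does not divide |G| = 25, so by Lagrange K is not a subgroup.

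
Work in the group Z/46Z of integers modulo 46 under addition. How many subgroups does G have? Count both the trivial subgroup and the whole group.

4

A cyclic group of order 46 has exactly one subgroup for each divisor of 46.
Divisors of 46: 1, 2, 23, 46.
So Z/46Z has 4 subgroups.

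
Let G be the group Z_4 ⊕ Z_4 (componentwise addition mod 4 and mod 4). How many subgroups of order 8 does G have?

|G| = 16 and 8 | 16, so subgroups of order 8 are possible by Lagrange.
The subgroups of order 8 are: {(0,0), (0,1), (0,2), (0,3), (2,0), (2,1), (2,2), (2,3)}; {(0,0), (0,2), (1,0), (1,2), (2,0), (2,2), (3,0), (3,2)}; {(0,0), (0,2), (1,1), (1,3), (2,0), (2,2), (3,1), (3,3)}.
So G has 3 subgroups of order 8.

3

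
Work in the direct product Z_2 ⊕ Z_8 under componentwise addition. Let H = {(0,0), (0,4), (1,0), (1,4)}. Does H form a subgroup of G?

|H| = 4 divides |G| = 16, consistent with Lagrange.
H contains the identity, every element's inverse is in H, and H is closed under +: it is a subgroup.

Yes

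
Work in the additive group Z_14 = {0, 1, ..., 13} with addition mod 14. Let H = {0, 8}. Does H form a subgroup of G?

No

8 ∈ H but its inverse 6 ∉ H, so H is not a subgroup.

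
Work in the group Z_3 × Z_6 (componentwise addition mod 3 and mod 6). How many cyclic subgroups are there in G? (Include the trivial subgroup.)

Each element a generates a cyclic subgroup ⟨a⟩; distinct elements may generate the same one (a cyclic group of order d has φ(d) generators).
Cyclic subgroups by order — order 1: 1; order 2: 1; order 3: 4; order 6: 4.
Total: 10.

10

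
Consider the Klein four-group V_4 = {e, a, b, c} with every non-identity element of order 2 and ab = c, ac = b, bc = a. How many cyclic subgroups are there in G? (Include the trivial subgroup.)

Each element a generates a cyclic subgroup ⟨a⟩; distinct elements may generate the same one (a cyclic group of order d has φ(d) generators).
Cyclic subgroups by order — order 1: 1; order 2: 3.
Total: 4.

4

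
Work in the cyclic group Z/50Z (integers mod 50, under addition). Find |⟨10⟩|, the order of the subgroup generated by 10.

5

In Z/50Z, the order of an element a is n/gcd(a, n).
gcd(10, 50) = 10, so |⟨10⟩| = 50/10 = 5.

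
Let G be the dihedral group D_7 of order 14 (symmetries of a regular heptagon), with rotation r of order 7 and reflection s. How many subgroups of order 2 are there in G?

7

|G| = 14 and 2 | 14, so subgroups of order 2 are possible by Lagrange.
The subgroups of order 2 are: {e, r^2s}; {e, r^3s}; {e, r^4s}; {e, r^5s}; … (7 in all).
So G has 7 subgroups of order 2.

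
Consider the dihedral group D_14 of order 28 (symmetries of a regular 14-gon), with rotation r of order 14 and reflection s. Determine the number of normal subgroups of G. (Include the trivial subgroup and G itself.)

G has 28 subgroups. Checking conjugation-invariance by order — order 1: 1/1 normal; order 2: 1/15 normal; order 4: 0/7 normal; order 7: 1/1 normal; order 14: 3/3 normal; order 28: 1/1 normal.
Total normal subgroups: 7.

7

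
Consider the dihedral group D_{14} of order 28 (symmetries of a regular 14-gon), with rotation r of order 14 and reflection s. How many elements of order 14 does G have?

The elements of order 14 are: r, r^3, r^5, r^9, r^11, r^13.
That's 6.

6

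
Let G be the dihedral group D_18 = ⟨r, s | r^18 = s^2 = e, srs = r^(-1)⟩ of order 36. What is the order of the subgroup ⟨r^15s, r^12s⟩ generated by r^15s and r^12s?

12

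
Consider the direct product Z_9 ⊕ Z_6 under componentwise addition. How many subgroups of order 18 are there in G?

|G| = 54 and 18 | 54, so subgroups of order 18 are possible by Lagrange.
The subgroups of order 18 are: {(0,0), (0,1), (0,2), (0,3), (0,4), (0,5), (3,0), (3,1), (3,2), (3,3), (3,4), (3,5), (6,0), (6,1), (6,2), (6,3), (6,4), (6,5)}; {(0,0), (0,3), (1,0), (1,3), (2,0), (2,3), (3,0), (3,3), (4,0), (4,3), (5,0), (5,3), (6,0), (6,3), (7,0), (7,3), (8,0), (8,3)}; {(0,0), (0,3), (1,1), (1,4), (2,2), (2,5), (3,0), (3,3), (4,1), (4,4), (5,2), (5,5), (6,0), (6,3), (7,1), (7,4), (8,2), (8,5)}; {(0,0), (0,3), (1,2), (1,5), (2,1), (2,4), (3,0), (3,3), (4,2), (4,5), (5,1), (5,4), (6,0), (6,3), (7,2), (7,5), (8,1), (8,4)}.
So G has 4 subgroups of order 18.

4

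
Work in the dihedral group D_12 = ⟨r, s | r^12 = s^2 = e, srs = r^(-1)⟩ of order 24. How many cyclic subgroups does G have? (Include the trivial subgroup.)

18

Each element a generates a cyclic subgroup ⟨a⟩; distinct elements may generate the same one (a cyclic group of order d has φ(d) generators).
Cyclic subgroups by order — order 1: 1; order 2: 13; order 3: 1; order 4: 1; order 6: 1; order 12: 1.
Total: 18.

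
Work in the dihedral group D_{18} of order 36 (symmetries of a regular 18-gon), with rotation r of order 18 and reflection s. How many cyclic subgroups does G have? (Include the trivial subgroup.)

24

A cyclic subgroup of order d is generated by each of its φ(d) elements of order d, so the cyclic subgroups of order d number (#elements of order d)/φ(d).
Cyclic subgroups by order — order 1: 1; order 2: 19; order 3: 1; order 6: 1; order 9: 1; order 18: 1.
Total: 24.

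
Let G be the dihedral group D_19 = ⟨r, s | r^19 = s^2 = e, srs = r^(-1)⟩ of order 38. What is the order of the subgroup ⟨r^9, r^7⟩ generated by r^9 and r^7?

19

|⟨r^9⟩| = 19 and |⟨r^7⟩| = 19, so |H| is a multiple of lcm(19, 19) = 19 and divides |G| = 38.
Closing under the operation: H = {e, r, r^2, r^3, r^4, r^5, r^6, r^7, r^8, r^9, r^10, r^11, r^12, r^13, r^14, r^15, r^16, r^17, r^18}, so |H| = 19.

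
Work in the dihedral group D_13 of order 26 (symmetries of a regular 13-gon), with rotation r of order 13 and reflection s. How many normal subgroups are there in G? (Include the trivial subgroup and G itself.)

G has 16 subgroups. Checking conjugation-invariance by order — order 1: 1/1 normal; order 2: 0/13 normal; order 13: 1/1 normal; order 26: 1/1 normal.
Total normal subgroups: 3.

3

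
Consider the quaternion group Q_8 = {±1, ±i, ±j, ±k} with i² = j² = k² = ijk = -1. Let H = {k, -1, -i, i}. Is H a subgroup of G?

The identity 1 ∉ H, so H is not a subgroup.

No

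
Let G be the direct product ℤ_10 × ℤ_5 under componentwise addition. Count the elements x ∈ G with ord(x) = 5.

An element (a,b) has order lcm(ord(a), ord(b)); count pairs with lcm equal to 5.
Enumerating gives 24 such elements.

24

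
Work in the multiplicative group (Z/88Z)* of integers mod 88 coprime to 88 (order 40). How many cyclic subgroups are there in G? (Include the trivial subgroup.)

16

Each element a generates a cyclic subgroup ⟨a⟩; distinct elements may generate the same one (a cyclic group of order d has φ(d) generators).
Cyclic subgroups by order — order 1: 1; order 2: 7; order 5: 1; order 10: 7.
Total: 16.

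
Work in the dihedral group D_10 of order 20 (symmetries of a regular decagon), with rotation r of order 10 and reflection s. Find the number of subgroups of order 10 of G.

|G| = 20 and 10 | 20, so subgroups of order 10 are possible by Lagrange.
The subgroups of order 10 are: {e, r, r^2, r^3, r^4, r^5, r^6, r^7, r^8, r^9}; {e, r^2, r^4, r^6, r^8, s, r^2s, r^4s, r^6s, r^8s}; {e, r^2, r^4, r^6, r^8, rs, r^3s, r^5s, r^7s, r^9s}.
So G has 3 subgroups of order 10.

3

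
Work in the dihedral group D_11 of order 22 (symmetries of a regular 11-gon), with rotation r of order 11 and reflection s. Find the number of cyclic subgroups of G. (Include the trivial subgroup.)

13

A cyclic subgroup of order d is generated by each of its φ(d) elements of order d, so the cyclic subgroups of order d number (#elements of order d)/φ(d).
Cyclic subgroups by order — order 1: 1; order 2: 11; order 11: 1.
Total: 13.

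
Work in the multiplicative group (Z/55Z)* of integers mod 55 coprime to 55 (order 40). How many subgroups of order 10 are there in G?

|G| = 40 and 10 | 40, so subgroups of order 10 are possible by Lagrange.
The subgroups of order 10 are: {1, 4, 9, 14, 16, 26, 31, 34, 36, 49}; {1, 16, 19, 24, 26, 29, 31, 36, 39, 54}; {1, 6, 16, 21, 26, 31, 36, 41, 46, 51}.
So G has 3 subgroups of order 10.

3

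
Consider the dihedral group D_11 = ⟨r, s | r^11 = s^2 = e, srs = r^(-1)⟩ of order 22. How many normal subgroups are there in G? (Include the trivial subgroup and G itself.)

3

G has 14 subgroups. Checking conjugation-invariance by order — order 1: 1/1 normal; order 2: 0/11 normal; order 11: 1/1 normal; order 22: 1/1 normal.
Total normal subgroups: 3.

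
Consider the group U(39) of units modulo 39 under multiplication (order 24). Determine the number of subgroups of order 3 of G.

1

|G| = 24 and 3 | 24, so subgroups of order 3 are possible by Lagrange.
The subgroups of order 3 are: {1, 16, 22}.
So G has 1 subgroup of order 3.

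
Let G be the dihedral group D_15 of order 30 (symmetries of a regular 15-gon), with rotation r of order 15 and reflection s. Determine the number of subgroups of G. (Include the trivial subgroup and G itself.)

|G| = 30, so by Lagrange every subgroup order divides 30. Divisors: 1, 2, 3, 5, 6, 10, 15, 30.
Subgroups by order — order 1: 1; order 2: 15; order 3: 1; order 5: 1; order 6: 5; order 10: 3; order 15: 1; order 30: 1.
Total: 1 + 15 + 1 + 1 + 5 + 3 + 1 + 1 = 28.

28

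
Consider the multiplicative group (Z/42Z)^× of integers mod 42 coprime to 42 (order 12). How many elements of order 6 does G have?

6

The elements of order 6 are: 5, 11, 17, 19, 23, 31.
That's 6.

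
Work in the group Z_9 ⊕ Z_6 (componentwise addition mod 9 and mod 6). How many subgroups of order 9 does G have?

4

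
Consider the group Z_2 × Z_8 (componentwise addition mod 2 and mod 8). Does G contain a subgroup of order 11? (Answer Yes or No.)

No

11 does not divide |G| = 16, so by Lagrange no subgroup of order 11 exists.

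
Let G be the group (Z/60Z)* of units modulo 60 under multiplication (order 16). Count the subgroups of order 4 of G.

11

|G| = 16 and 4 | 16, so subgroups of order 4 are possible by Lagrange.
The subgroups of order 4 are: {1, 11, 19, 29}; {1, 11, 31, 41}; {1, 11, 49, 59}; {1, 13, 37, 49}; … (11 in all).
So G has 11 subgroups of order 4.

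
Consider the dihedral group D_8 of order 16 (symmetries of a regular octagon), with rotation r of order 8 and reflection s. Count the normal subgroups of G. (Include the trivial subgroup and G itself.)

7

G has 19 subgroups. Checking conjugation-invariance by order — order 1: 1/1 normal; order 2: 1/9 normal; order 4: 1/5 normal; order 8: 3/3 normal; order 16: 1/1 normal.
Total normal subgroups: 7.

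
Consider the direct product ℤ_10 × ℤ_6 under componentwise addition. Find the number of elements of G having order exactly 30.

24

An element (a,b) has order lcm(ord(a), ord(b)); count pairs with lcm equal to 30.
Enumerating gives 24 such elements.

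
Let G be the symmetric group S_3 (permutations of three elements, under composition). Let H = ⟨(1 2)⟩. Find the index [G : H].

3

|⟨(1 2)⟩| = 2 and |G| = 6.
By Lagrange, [G : H] = |G|/|H| = 6/2 = 3.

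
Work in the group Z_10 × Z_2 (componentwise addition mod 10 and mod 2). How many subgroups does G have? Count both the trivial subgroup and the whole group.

10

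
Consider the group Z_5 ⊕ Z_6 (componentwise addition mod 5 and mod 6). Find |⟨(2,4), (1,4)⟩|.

|⟨(2,4)⟩| = 15 and |⟨(1,4)⟩| = 15, so |H| is a multiple of lcm(15, 15) = 15 and divides |G| = 30.
Closing under the operation: H = {(0,0), (0,2), (0,4), (1,0), (1,2), (1,4), (2,0), (2,2), (2,4), (3,0), (3,2), (3,4), (4,0), (4,2), (4,4)}, so |H| = 15.

15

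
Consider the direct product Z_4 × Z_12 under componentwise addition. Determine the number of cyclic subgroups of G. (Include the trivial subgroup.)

Each element a generates a cyclic subgroup ⟨a⟩; distinct elements may generate the same one (a cyclic group of order d has φ(d) generators).
Cyclic subgroups by order — order 1: 1; order 2: 3; order 3: 1; order 4: 6; order 6: 3; order 12: 6.
Total: 20.

20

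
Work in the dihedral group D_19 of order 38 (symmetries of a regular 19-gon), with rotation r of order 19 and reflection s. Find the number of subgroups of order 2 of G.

19

|G| = 38 and 2 | 38, so subgroups of order 2 are possible by Lagrange.
The subgroups of order 2 are: {e, r^10s}; {e, r^11s}; {e, r^12s}; {e, r^13s}; … (19 in all).
So G has 19 subgroups of order 2.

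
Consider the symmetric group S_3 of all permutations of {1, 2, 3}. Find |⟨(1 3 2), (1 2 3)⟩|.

|⟨(1 3 2)⟩| = 3 and |⟨(1 2 3)⟩| = 3, so |H| is a multiple of lcm(3, 3) = 3 and divides |G| = 6.
Closing under the operation: H = {e, (1 2 3), (1 3 2)}, so |H| = 3.

3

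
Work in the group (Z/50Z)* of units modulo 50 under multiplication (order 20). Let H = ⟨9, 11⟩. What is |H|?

10

|⟨9⟩| = 10 and |⟨11⟩| = 5, so |H| is a multiple of lcm(10, 5) = 10 and divides |G| = 20.
Closing under the operation: H = {1, 9, 11, 19, 21, 29, 31, 39, 41, 49}, so |H| = 10.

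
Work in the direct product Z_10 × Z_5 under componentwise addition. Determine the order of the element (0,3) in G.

The order of (0,3) in Z_10 × Z_5 is lcm(ord(0) in Z_10, ord(3) in Z_5).
ord(0) = 1 and ord(3) = 5, so |⟨(0,3)⟩| = lcm(1, 5) = 5.

5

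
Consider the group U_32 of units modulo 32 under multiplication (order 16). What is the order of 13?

8

Compute successive powers of 13 mod 32: 13, 9, 21, 17, 29, 25, 5, 1; 13^8 ≡ 1 (mod 32).
So |⟨13⟩| = 8.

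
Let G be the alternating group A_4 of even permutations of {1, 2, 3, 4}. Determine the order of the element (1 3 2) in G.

Computing powers of (1 3 2): the smallest k with ((1 3 2))^k = e is k = 3.

3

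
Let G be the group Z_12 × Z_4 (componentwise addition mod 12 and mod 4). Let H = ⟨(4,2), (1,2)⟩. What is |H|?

24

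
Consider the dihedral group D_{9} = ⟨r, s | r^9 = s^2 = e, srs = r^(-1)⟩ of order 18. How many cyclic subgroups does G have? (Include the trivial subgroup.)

A cyclic subgroup of order d is generated by each of its φ(d) elements of order d, so the cyclic subgroups of order d number (#elements of order d)/φ(d).
Cyclic subgroups by order — order 1: 1; order 2: 9; order 3: 1; order 9: 1.
Total: 12.

12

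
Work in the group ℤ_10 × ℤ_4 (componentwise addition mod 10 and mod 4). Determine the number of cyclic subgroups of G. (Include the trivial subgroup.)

Group the elements of G by the cyclic subgroup they generate; each cyclic subgroup of order d accounts for φ(d) elements.
Cyclic subgroups by order — order 1: 1; order 2: 3; order 4: 2; order 5: 1; order 10: 3; order 20: 2.
Total: 12.

12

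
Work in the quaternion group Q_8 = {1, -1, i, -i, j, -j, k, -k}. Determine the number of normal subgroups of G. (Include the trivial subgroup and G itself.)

G has 6 subgroups. Checking conjugation-invariance by order — order 1: 1/1 normal; order 2: 1/1 normal; order 4: 3/3 normal; order 8: 1/1 normal.
Total normal subgroups: 6.

6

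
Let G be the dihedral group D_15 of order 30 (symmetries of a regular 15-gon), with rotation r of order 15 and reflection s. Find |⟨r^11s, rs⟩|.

|⟨r^11s⟩| = 2 and |⟨rs⟩| = 2, so |H| is a multiple of lcm(2, 2) = 2 and divides |G| = 30.
Closing under the operation: H = {e, r^5, r^10, rs, r^6s, r^11s}, so |H| = 6.

6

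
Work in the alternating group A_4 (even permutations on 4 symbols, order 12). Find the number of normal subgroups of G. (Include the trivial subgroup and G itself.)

3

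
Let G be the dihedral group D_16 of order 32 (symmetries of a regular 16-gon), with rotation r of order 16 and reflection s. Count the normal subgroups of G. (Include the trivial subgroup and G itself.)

G has 36 subgroups. Checking conjugation-invariance by order — order 1: 1/1 normal; order 2: 1/17 normal; order 4: 1/9 normal; order 8: 1/5 normal; order 16: 3/3 normal; order 32: 1/1 normal.
Total normal subgroups: 8.

8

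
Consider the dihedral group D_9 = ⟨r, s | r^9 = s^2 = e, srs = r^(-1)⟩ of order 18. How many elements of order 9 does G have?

6

The elements of order 9 are: r, r^2, r^4, r^5, r^7, r^8.
That's 6.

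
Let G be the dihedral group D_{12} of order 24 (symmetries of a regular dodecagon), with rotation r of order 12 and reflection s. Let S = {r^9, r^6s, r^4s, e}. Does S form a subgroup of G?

No

r^9 ∈ S but its inverse r^3 ∉ S, so S is not a subgroup.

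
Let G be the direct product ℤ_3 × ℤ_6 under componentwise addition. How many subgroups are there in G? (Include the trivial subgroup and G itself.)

12

|G| = 18, so by Lagrange every subgroup order divides 18. Divisors: 1, 2, 3, 6, 9, 18.
Subgroups by order — order 1: 1; order 2: 1; order 3: 4; order 6: 4; order 9: 1; order 18: 1.
Total: 1 + 1 + 4 + 4 + 1 + 1 = 12.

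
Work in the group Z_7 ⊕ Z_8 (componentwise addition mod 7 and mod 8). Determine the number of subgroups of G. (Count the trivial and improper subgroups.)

8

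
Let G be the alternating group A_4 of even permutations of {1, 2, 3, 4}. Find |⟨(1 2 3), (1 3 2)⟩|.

|⟨(1 2 3)⟩| = 3 and |⟨(1 3 2)⟩| = 3, so |H| is a multiple of lcm(3, 3) = 3 and divides |G| = 12.
Closing under the operation: H = {e, (1 2 3), (1 3 2)}, so |H| = 3.

3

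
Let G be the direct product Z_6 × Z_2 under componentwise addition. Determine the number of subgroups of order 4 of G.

|G| = 12 and 4 | 12, so subgroups of order 4 are possible by Lagrange.
The subgroups of order 4 are: {(0,0), (0,1), (3,0), (3,1)}.
So G has 1 subgroup of order 4.

1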